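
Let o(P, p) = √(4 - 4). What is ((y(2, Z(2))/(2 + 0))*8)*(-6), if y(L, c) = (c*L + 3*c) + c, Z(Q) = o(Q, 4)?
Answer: 0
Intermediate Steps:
o(P, p) = 0 (o(P, p) = √0 = 0)
Z(Q) = 0
y(L, c) = 4*c + L*c (y(L, c) = (L*c + 3*c) + c = (3*c + L*c) + c = 4*c + L*c)
((y(2, Z(2))/(2 + 0))*8)*(-6) = (((0*(4 + 2))/(2 + 0))*8)*(-6) = (((0*6)/2)*8)*(-6) = ((0*(½))*8)*(-6) = (0*8)*(-6) = 0*(-6) = 0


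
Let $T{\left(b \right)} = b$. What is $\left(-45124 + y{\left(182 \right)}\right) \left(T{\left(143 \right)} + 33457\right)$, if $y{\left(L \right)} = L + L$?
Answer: $-1503936000$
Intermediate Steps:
$y{\left(L \right)} = 2 L$
$\left(-45124 + y{\left(182 \right)}\right) \left(T{\left(143 \right)} + 33457\right) = \left(-45124 + 2 \cdot 182\right) \left(143 + 33457\right) = \left(-45124 + 364\right) 33600 = \left(-44760\right) 33600 = -1503936000$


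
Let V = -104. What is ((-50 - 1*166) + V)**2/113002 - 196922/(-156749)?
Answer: 19151838722/8856475249 ≈ 2.1625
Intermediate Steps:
((-50 - 1*166) + V)**2/113002 - 196922/(-156749) = ((-50 - 1*166) - 104)**2/113002 - 196922/(-156749) = ((-50 - 166) - 104)**2*(1/113002) - 196922*(-1/156749) = (-216 - 104)**2*(1/113002) + 196922/156749 = (-320)**2*(1/113002) + 196922/156749 = 102400*(1/113002) + 196922/156749 = 51200/56501 + 196922/156749 = 19151838722/8856475249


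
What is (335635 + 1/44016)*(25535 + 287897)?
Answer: 82686216971117/786 ≈ 1.0520e+11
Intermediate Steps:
(335635 + 1/44016)*(25535 + 287897) = (335635 + 1/44016)*313432 = (14773310161/44016)*313432 = 82686216971117/786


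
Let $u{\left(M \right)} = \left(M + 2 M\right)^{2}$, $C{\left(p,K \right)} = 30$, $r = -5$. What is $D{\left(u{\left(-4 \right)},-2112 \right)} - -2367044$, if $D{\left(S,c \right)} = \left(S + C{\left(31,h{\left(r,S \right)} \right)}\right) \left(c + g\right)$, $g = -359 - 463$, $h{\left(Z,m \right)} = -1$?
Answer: $1856528$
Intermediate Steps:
$u{\left(M \right)} = 9 M^{2}$ ($u{\left(M \right)} = \left(3 M\right)^{2} = 9 M^{2}$)
$g = -822$
$D{\left(S,c \right)} = \left(-822 + c\right) \left(30 + S\right)$ ($D{\left(S,c \right)} = \left(S + 30\right) \left(c - 822\right) = \left(30 + S\right) \left(-822 + c\right) = \left(-822 + c\right) \left(30 + S\right)$)
$D{\left(u{\left(-4 \right)},-2112 \right)} - -2367044 = \left(-24660 - 822 \cdot 9 \left(-4\right)^{2} + 30 \left(-2112\right) + 9 \left(-4\right)^{2} \left(-2112\right)\right) - -2367044 = \left(-24660 - 822 \cdot 9 \cdot 16 - 63360 + 9 \cdot 16 \left(-2112\right)\right) + 2367044 = \left(-24660 - 118368 - 63360 + 144 \left(-2112\right)\right) + 2367044 = \left(-24660 - 118368 - 63360 - 304128\right) + 2367044 = -510516 + 2367044 = 1856528$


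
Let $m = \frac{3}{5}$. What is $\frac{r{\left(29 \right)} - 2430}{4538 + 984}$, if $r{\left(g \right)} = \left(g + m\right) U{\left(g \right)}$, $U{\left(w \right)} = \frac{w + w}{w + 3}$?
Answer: $- \frac{47527}{110440} \approx -0.43034$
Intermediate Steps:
$U{\left(w \right)} = \frac{2 w}{3 + w}$
$m = \frac{3}{5}$ ($m = 3 \cdot \frac{1}{5} = \frac{3}{5} \approx 0.6$)
$r{\left(g \right)} = \frac{2 g \left(\frac{3}{5} + g\right)}{3 + g}$ ($r{\left(g \right)} = \left(g + \frac{3}{5}\right) \frac{2 g}{3 + g} = \left(\frac{3}{5} + g\right) \frac{2 g}{3 + g} = \frac{2 g \left(\frac{3}{5} + g\right)}{3 + g}$)
$\frac{r{\left(29 \right)} - 2430}{4538 + 984} = \frac{\frac{2}{5} \cdot 29 \frac{1}{3 + 29} \left(3 + 5 \cdot 29\right) - 2430}{4538 + 984} = \frac{\frac{2}{5} \cdot 29 \cdot \frac{1}{32} \left(3 + 145\right) - 2430}{5522} = \left(\frac{2}{5} \cdot 29 \cdot \frac{1}{32} \cdot 148 - 2430\right) \frac{1}{5522} = \left(\frac{1073}{20} - 2430\right) \frac{1}{5522} = \left(- \frac{47527}{20}\right) \frac{1}{5522} = - \frac{47527}{110440}$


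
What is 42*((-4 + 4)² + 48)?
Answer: 2016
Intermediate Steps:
42*((-4 + 4)² + 48) = 42*(0² + 48) = 42*(0 + 48) = 42*48 = 2016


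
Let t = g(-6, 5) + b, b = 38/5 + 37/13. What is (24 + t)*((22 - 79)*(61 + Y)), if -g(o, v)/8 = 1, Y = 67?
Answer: -12541824/65 ≈ -1.9295e+5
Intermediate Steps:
g(o, v) = -8 (g(o, v) = -8*1 = -8)
b = 679/65 (b = 38*(⅕) + 37*(1/13) = 38/5 + 37/13 = 679/65 ≈ 10.446)
t = 159/65 (t = -8 + 679/65 = 159/65 ≈ 2.4462)
(24 + t)*((22 - 79)*(61 + Y)) = (24 + 159/65)*((22 - 79)*(61 + 67)) = 1719*(-57*128)/65 = (1719/65)*(-7296) = -12541824/65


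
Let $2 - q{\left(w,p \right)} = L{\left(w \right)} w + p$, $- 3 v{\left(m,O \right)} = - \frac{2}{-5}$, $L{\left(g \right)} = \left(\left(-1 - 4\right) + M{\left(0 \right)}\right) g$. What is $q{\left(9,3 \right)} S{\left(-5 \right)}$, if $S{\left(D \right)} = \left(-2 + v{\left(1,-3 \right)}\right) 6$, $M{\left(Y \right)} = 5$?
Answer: $\frac{64}{5} \approx 12.8$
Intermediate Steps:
$L{\left(g \right)} = 0$ ($L{\left(g \right)} = \left(\left(-1 - 4\right) + 5\right) g = \left(-5 + 5\right) g = 0 g = 0$)
$v{\left(m,O \right)} = - \frac{2}{15}$ ($v{\left(m,O \right)} = - \frac{\left(-2\right) \frac{1}{-5}}{3} = - \frac{\left(-2\right) \left(- \frac{1}{5}\right)}{3} = \left(- \frac{1}{3}\right) \frac{2}{5} = - \frac{2}{15}$)
$S{\left(D \right)} = - \frac{64}{5}$ ($S{\left(D \right)} = \left(-2 - \frac{2}{15}\right) 6 = \left(- \frac{32}{15}\right) 6 = - \frac{64}{5}$)
$q{\left(w,p \right)} = 2 - p$ ($q{\left(w,p \right)} = 2 - \left(0 w + p\right) = 2 - \left(0 + p\right) = 2 - p$)
$q{\left(9,3 \right)} S{\left(-5 \right)} = \left(2 - 3\right) \left(- \frac{64}{5}\right) = \left(-1\right) \left(- \frac{64}{5}\right) = \frac{64}{5}$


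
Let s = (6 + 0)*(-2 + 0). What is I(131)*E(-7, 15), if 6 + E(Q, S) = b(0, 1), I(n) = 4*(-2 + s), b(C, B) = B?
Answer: 280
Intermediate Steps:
s = -12 (s = 6*(-2) = -12)
I(n) = -56 (I(n) = 4*(-2 - 12) = 4*(-14) = -56)
E(Q, S) = -5 (E(Q, S) = -6 + 1 = -5)
I(131)*E(-7, 15) = -56*(-5) = 280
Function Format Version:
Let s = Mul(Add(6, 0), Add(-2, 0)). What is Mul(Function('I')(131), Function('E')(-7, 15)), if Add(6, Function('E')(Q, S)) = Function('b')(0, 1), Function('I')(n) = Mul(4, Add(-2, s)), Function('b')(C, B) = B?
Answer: 280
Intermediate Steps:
s = -12 (s = Mul(6, -2) = -12)
Function('I')(n) = -56 (Function('I')(n) = Mul(4, Add(-2, -12)) = Mul(4, -14) = -56)
Function('E')(Q, S) = -5 (Function('E')(Q, S) = Add(-6, 1) = -5)
Mul(Function('I')(131), Function('E')(-7, 15)) = Mul(-56, -5) = 280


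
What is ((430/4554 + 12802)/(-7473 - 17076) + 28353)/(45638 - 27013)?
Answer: 63393956536/41644064385 ≈ 1.5223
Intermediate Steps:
((430/4554 + 12802)/(-7473 - 17076) + 28353)/(45638 - 27013) = ((430*(1/4554) + 12802)/(-24549) + 28353)/18625 = ((215/2277 + 12802)*(-1/24549) + 28353)*(1/18625) = ((29150369/2277)*(-1/24549) + 28353)*(1/18625) = (-29150369/55898073 + 28353)*(1/18625) = (1584848913400/55898073)*(1/18625) = 63393956536/41644064385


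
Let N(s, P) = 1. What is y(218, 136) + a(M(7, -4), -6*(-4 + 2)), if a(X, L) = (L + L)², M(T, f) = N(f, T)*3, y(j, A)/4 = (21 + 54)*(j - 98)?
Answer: 36576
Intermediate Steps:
y(j, A) = -29400 + 300*j (y(j, A) = 4*((21 + 54)*(j - 98)) = 4*(75*(-98 + j)) = 4*(-7350 + 75*j) = -29400 + 300*j)
M(T, f) = 3 (M(T, f) = 1*3 = 3)
a(X, L) = 4*L² (a(X, L) = (2*L)² = 4*L²)
y(218, 136) + a(M(7, -4), -6*(-4 + 2)) = (-29400 + 300*218) + 4*(-6*(-4 + 2))² = (-29400 + 65400) + 4*(-6*(-2))² = 36000 + 4*12² = 36000 + 4*144 = 36000 + 576 = 36576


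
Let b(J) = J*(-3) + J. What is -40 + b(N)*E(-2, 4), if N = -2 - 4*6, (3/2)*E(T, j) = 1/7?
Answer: -736/21 ≈ -35.048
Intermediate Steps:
E(T, j) = 2/21 (E(T, j) = (⅔)/7 = (⅔)*(⅐) = 2/21)
N = -26 (N = -2 - 24 = -26)
b(J) = -2*J (b(J) = -3*J + J = -2*J)
-40 + b(N)*E(-2, 4) = -40 - 2*(-26)*(2/21) = -40 + 52*(2/21) = -40 + 104/21 = -736/21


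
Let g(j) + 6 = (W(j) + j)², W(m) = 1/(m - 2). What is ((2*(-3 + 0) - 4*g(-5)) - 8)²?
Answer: 22033636/2401 ≈ 9176.9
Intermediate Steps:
W(m) = 1/(-2 + m)
g(j) = -6 + (j + 1/(-2 + j))² (g(j) = -6 + (1/(-2 + j) + j)² = -6 + (j + 1/(-2 + j))²)
((2*(-3 + 0) - 4*g(-5)) - 8)² = ((2*(-3 + 0) - 4*(-6 + (-5 + 1/(-2 - 5))²)) - 8)² = ((2*(-3) - 4*(-6 + (-5 + 1/(-7))²)) - 8)² = ((-6 - 4*(-6 + (-5 - ⅐)²)) - 8)² = ((-6 - 4*(-6 + (-36/7)²)) - 8)² = ((-6 - 4*(-6 + 1296/49)) - 8)² = ((-6 - 4*1002/49) - 8)² = ((-6 - 4008/49) - 8)² = (-4302/49 - 8)² = (-4694/49)² = 22033636/2401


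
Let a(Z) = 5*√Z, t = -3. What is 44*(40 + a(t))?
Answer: 1760 + 220*I*√3 ≈ 1760.0 + 381.05*I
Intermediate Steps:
44*(40 + a(t)) = 44*(40 + 5*√(-3)) = 44*(40 + 5*(I*√3)) = 44*(40 + 5*I*√3) = 1760 + 220*I*√3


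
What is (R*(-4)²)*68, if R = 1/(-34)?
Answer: -32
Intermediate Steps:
R = -1/34 ≈ -0.029412
(R*(-4)²)*68 = -1/34*(-4)²*68 = -1/34*16*68 = -8/17*68 = -32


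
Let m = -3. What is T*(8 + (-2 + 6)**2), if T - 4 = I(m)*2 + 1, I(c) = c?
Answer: -24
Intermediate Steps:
T = -1 (T = 4 + (-3*2 + 1) = 4 + (-6 + 1) = 4 - 5 = -1)
T*(8 + (-2 + 6)**2) = -(8 + (-2 + 6)**2) = -(8 + 4**2) = -(8 + 16) = -1*24 = -24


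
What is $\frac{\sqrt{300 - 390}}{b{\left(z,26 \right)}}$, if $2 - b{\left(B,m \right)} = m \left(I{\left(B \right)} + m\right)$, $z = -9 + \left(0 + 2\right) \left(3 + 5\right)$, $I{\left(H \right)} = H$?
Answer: $- \frac{3 i \sqrt{10}}{856} \approx - 0.011083 i$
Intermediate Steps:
$z = 7$ ($z = -9 + 2 \cdot 8 = -9 + 16 = 7$)
$b{\left(B,m \right)} = 2 - m \left(B + m\right)$
$\frac{\sqrt{300 - 390}}{b{\left(z,26 \right)}} = \frac{\sqrt{300 - 390}}{2 - 26^{2} - 7 \cdot 26} = \frac{\sqrt{-90}}{2 - 676 - 182} = \frac{3 i \sqrt{10}}{2 - 676 - 182} = \frac{3 i \sqrt{10}}{-856} = 3 i \sqrt{10} \left(- \frac{1}{856}\right) = - \frac{3 i \sqrt{10}}{856}$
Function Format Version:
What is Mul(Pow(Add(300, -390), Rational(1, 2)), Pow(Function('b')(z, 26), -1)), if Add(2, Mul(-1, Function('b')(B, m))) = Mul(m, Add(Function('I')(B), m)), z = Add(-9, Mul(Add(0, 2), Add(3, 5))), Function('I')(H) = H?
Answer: Mul(Rational(-3, 856), I, Pow(10, Rational(1, 2))) ≈ Mul(-0.011083, I)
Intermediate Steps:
z = 7 (z = Add(-9, Mul(2, 8)) = Add(-9, 16) = 7)
Function('b')(B, m) = Add(2, Mul(-1, m, Add(B, m))) (Function('b')(B, m) = Add(2, Mul(-1, Mul(m, Add(B, m)))) = Add(2, Mul(-1, m, Add(B, m))))
Mul(Pow(Add(300, -390), Rational(1, 2)), Pow(Function('b')(z, 26), -1)) = Mul(Pow(Add(300, -390), Rational(1, 2)), Pow(Add(2, Mul(-1, Pow(26, 2)), Mul(-1, 7, 26)), -1)) = Mul(Pow(-90, Rational(1, 2)), Pow(Add(2, Mul(-1, 676), -182), -1)) = Mul(Mul(3, I, Pow(10, Rational(1, 2))), Pow(Add(2, -676, -182), -1)) = Mul(Mul(3, I, Pow(10, Rational(1, 2))), Pow(-856, -1)) = Mul(Mul(3, I, Pow(10, Rational(1, 2))), Rational(-1, 856)) = Mul(Rational(-3, 856), I, Pow(10, Rational(1, 2)))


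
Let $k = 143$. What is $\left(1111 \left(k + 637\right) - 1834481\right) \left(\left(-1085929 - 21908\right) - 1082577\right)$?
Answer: $2120103901014$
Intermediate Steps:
$\left(1111 \left(k + 637\right) - 1834481\right) \left(\left(-1085929 - 21908\right) - 1082577\right) = \left(1111 \left(143 + 637\right) - 1834481\right) \left(\left(-1085929 - 21908\right) - 1082577\right) = \left(1111 \cdot 780 - 1834481\right) \left(-1107837 - 1082577\right) = \left(866580 - 1834481\right) \left(-2190414\right) = \left(-967901\right) \left(-2190414\right) = 2120103901014$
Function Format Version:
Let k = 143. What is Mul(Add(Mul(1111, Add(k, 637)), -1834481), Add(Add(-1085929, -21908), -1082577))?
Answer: 2120103901014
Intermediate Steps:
Mul(Add(Mul(1111, Add(k, 637)), -1834481), Add(Add(-1085929, -21908), -1082577)) = Mul(Add(Mul(1111, Add(143, 637)), -1834481), Add(Add(-1085929, -21908), -1082577)) = Mul(Add(Mul(1111, 780), -1834481), Add(-1107837, -1082577)) = Mul(Add(866580, -1834481), -2190414) = Mul(-967901, -2190414) = 2120103901014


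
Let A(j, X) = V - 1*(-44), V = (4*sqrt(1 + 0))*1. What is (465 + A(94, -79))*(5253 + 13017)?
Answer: 9372510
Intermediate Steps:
V = 4 (V = (4*sqrt(1))*1 = (4*1)*1 = 4*1 = 4)
A(j, X) = 48 (A(j, X) = 4 - 1*(-44) = 4 + 44 = 48)
(465 + A(94, -79))*(5253 + 13017) = (465 + 48)*(5253 + 13017) = 513*18270 = 9372510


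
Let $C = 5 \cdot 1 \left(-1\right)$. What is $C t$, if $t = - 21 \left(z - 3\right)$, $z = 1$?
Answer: $-210$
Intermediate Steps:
$C = -5$ ($C = 5 \left(-1\right) = -5$)
$t = 42$ ($t = - 21 \left(1 - 3\right) = \left(-21\right) \left(-2\right) = 42$)
$C t = \left(-5\right) 42 = -210$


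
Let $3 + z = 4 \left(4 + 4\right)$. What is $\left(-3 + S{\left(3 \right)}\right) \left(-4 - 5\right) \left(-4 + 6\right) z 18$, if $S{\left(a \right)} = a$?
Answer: $0$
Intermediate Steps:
$z = 29$ ($z = -3 + 4 \left(4 + 4\right) = -3 + 4 \cdot 8 = -3 + 32 = 29$)
$\left(-3 + S{\left(3 \right)}\right) \left(-4 - 5\right) \left(-4 + 6\right) z 18 = \left(-3 + 3\right) \left(-4 - 5\right) \left(-4 + 6\right) 29 \cdot 18 = 0 \left(\left(-9\right) 2\right) 29 \cdot 18 = 0 \left(-18\right) 29 \cdot 18 = 0 \cdot 29 \cdot 18 = 0 \cdot 18 = 0$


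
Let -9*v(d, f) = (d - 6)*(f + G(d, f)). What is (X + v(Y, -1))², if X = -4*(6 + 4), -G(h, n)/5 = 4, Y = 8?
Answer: 11236/9 ≈ 1248.4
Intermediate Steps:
G(h, n) = -20 (G(h, n) = -5*4 = -20)
v(d, f) = -(-20 + f)*(-6 + d)/9 (v(d, f) = -(d - 6)*(f - 20)/9 = -(-6 + d)*(-20 + f)/9 = -(-20 + f)*(-6 + d)/9)
X = -40 (X = -4*10 = -40)
(X + v(Y, -1))² = (-40 + (-40/3 + (⅔)*(-1) + (20/9)*8 - ⅑*8*(-1)))² = (-40 + (-40/3 - ⅔ + 160/9 + 8/9))² = (-40 + 14/3)² = (-106/3)² = 11236/9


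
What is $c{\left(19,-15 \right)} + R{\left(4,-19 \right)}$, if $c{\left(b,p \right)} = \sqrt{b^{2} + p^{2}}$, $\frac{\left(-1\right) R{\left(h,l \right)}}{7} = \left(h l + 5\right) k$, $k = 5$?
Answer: $2485 + \sqrt{586} \approx 2509.2$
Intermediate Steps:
$R{\left(h,l \right)} = -175 - 35 h l$ ($R{\left(h,l \right)} = - 7 \left(h l + 5\right) 5 = - 7 \left(5 + h l\right) 5 = - 7 \left(25 + 5 h l\right) = -175 - 35 h l$)
$c{\left(19,-15 \right)} + R{\left(4,-19 \right)} = \sqrt{19^{2} + \left(-15\right)^{2}} - \left(175 + 140 \left(-19\right)\right) = \sqrt{361 + 225} + \left(-175 + 2660\right) = \sqrt{586} + 2485 = 2485 + \sqrt{586}$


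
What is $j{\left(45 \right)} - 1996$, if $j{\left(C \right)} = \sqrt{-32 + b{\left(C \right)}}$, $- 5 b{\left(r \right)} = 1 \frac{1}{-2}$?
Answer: $-1996 + \frac{i \sqrt{3190}}{10} \approx -1996.0 + 5.648 i$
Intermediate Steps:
$b{\left(r \right)} = \frac{1}{10}$ ($b{\left(r \right)} = - \frac{1 \frac{1}{-2}}{5} = - \frac{1 \left(- \frac{1}{2}\right)}{5} = \left(- \frac{1}{5}\right) \left(- \frac{1}{2}\right) = \frac{1}{10}$)
$j{\left(C \right)} = \frac{i \sqrt{3190}}{10}$ ($j{\left(C \right)} = \sqrt{-32 + \frac{1}{10}} = \sqrt{- \frac{319}{10}} = \frac{i \sqrt{3190}}{10}$)
$j{\left(45 \right)} - 1996 = \frac{i \sqrt{3190}}{10} - 1996 = -1996 + \frac{i \sqrt{3190}}{10}$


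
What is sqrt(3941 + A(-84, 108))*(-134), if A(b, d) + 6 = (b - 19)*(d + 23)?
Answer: -1206*I*sqrt(118) ≈ -13101.0*I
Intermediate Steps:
A(b, d) = -6 + (-19 + b)*(23 + d) (A(b, d) = -6 + (b - 19)*(d + 23) = -6 + (-19 + b)*(23 + d))
sqrt(3941 + A(-84, 108))*(-134) = sqrt(3941 + (-443 - 19*108 + 23*(-84) - 84*108))*(-134) = sqrt(3941 + (-443 - 2052 - 1932 - 9072))*(-134) = sqrt(3941 - 13499)*(-134) = sqrt(-9558)*(-134) = (9*I*sqrt(118))*(-134) = -1206*I*sqrt(118)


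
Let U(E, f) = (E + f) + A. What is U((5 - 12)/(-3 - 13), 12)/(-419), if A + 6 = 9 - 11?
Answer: -71/6704 ≈ -0.010591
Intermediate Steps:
A = -8 (A = -6 + (9 - 11) = -6 - 2 = -8)
U(E, f) = -8 + E + f (U(E, f) = (E + f) - 8 = -8 + E + f)
U((5 - 12)/(-3 - 13), 12)/(-419) = (-8 + (5 - 12)/(-3 - 13) + 12)/(-419) = (-8 - 7/(-16) + 12)*(-1/419) = (-8 - 7*(-1/16) + 12)*(-1/419) = (-8 + 7/16 + 12)*(-1/419) = (71/16)*(-1/419) = -71/6704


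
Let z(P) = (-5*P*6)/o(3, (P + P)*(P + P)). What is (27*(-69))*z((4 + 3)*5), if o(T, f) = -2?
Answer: -978075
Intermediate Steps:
z(P) = 15*P (z(P) = (-5*P*6)/(-2) = -30*P*(-1/2) = 15*P)
(27*(-69))*z((4 + 3)*5) = (27*(-69))*(15*((4 + 3)*5)) = -27945*7*5 = -27945*35 = -1863*525 = -978075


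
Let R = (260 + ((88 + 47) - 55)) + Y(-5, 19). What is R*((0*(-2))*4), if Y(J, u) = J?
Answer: 0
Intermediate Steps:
R = 335 (R = (260 + ((88 + 47) - 55)) - 5 = (260 + (135 - 55)) - 5 = (260 + 80) - 5 = 340 - 5 = 335)
R*((0*(-2))*4) = 335*((0*(-2))*4) = 335*(0*4) = 335*0 = 0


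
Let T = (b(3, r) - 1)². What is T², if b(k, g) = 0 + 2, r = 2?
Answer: 1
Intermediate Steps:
b(k, g) = 2
T = 1 (T = (2 - 1)² = 1² = 1)
T² = 1² = 1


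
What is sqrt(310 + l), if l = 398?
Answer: 2*sqrt(177) ≈ 26.608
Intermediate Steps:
sqrt(310 + l) = sqrt(310 + 398) = sqrt(708) = 2*sqrt(177)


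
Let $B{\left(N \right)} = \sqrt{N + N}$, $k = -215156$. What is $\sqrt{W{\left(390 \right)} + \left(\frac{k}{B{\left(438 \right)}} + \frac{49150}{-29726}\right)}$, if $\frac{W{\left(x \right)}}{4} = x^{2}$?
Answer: $\frac{\sqrt{6445983809803746375 - 5204518257774558 \sqrt{219}}}{3254997} \approx 775.33$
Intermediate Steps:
$B{\left(N \right)} = \sqrt{2} \sqrt{N}$ ($B{\left(N \right)} = \sqrt{2 N} = \sqrt{2} \sqrt{N}$)
$W{\left(x \right)} = 4 x^{2}$
$\sqrt{W{\left(390 \right)} + \left(\frac{k}{B{\left(438 \right)}} + \frac{49150}{-29726}\right)} = \sqrt{4 \cdot 390^{2} + \left(- \frac{215156}{\sqrt{2} \sqrt{438}} + \frac{49150}{-29726}\right)} = \sqrt{4 \cdot 152100 + \left(- \frac{215156}{2 \sqrt{219}} + 49150 \left(- \frac{1}{29726}\right)\right)} = \sqrt{608400 - \left(\frac{24575}{14863} + 215156 \frac{\sqrt{219}}{438}\right)} = \sqrt{608400 - \left(\frac{24575}{14863} + \frac{107578 \sqrt{219}}{219}\right)} = \sqrt{\frac{9042624625}{14863} - \frac{107578 \sqrt{219}}{219}}$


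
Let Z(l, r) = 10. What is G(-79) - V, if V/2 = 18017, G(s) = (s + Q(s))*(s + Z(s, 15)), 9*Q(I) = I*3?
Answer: -28766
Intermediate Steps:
Q(I) = I/3 (Q(I) = (I*3)/9 = (3*I)/9 = I/3)
G(s) = 4*s*(10 + s)/3 (G(s) = (s + s/3)*(s + 10) = (4*s/3)*(10 + s) = 4*s*(10 + s)/3)
V = 36034 (V = 2*18017 = 36034)
G(-79) - V = (4/3)*(-79)*(10 - 79) - 1*36034 = (4/3)*(-79)*(-69) - 36034 = 7268 - 36034 = -28766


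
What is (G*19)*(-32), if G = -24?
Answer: 14592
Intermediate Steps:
(G*19)*(-32) = -24*19*(-32) = -456*(-32) = 14592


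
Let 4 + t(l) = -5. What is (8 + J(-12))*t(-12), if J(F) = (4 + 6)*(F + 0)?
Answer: 1008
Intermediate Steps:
t(l) = -9 (t(l) = -4 - 5 = -9)
J(F) = 10*F
(8 + J(-12))*t(-12) = (8 + 10*(-12))*(-9) = (8 - 120)*(-9) = -112*(-9) = 1008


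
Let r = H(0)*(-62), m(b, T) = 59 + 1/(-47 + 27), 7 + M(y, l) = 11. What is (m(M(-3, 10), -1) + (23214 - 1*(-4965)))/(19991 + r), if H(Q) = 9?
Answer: 564759/388660 ≈ 1.4531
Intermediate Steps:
M(y, l) = 4 (M(y, l) = -7 + 11 = 4)
m(b, T) = 1179/20 (m(b, T) = 59 + 1/(-20) = 59 - 1/20 = 1179/20)
r = -558 (r = 9*(-62) = -558)
(m(M(-3, 10), -1) + (23214 - 1*(-4965)))/(19991 + r) = (1179/20 + (23214 - 1*(-4965)))/(19991 - 558) = (1179/20 + (23214 + 4965))/19433 = (1179/20 + 28179)*(1/19433) = (564759/20)*(1/19433) = 564759/388660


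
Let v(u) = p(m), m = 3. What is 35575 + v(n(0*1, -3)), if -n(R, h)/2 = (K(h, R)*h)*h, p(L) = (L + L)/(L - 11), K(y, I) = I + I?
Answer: 142297/4 ≈ 35574.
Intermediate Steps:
K(y, I) = 2*I
p(L) = 2*L/(-11 + L) (p(L) = (2*L)/(-11 + L) = 2*L/(-11 + L))
n(R, h) = -4*R*h² (n(R, h) = -2*(2*R)*h*h = -2*2*R*h*h = -4*R*h²)
v(u) = -¾ (v(u) = 2*3/(-11 + 3) = 2*3/(-8) = 2*3*(-⅛) = -¾)
35575 + v(n(0*1, -3)) = 35575 - ¾ = 142297/4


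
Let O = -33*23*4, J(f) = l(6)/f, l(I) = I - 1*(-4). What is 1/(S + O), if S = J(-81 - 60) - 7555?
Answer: -141/1493341 ≈ -9.4419e-5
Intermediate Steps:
l(I) = 4 + I (l(I) = I + 4 = 4 + I)
J(f) = 10/f (J(f) = (4 + 6)/f = 10/f)
O = -3036 (O = -759*4 = -3036)
S = -1065265/141 (S = 10/(-81 - 60) - 7555 = 10/(-141) - 7555 = 10*(-1/141) - 7555 = -10/141 - 7555 = -1065265/141 ≈ -7555.1)
1/(S + O) = 1/(-1065265/141 - 3036) = 1/(-1493341/141) = -141/1493341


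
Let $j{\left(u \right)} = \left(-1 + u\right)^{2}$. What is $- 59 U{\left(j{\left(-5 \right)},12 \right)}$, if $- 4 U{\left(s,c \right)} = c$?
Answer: $177$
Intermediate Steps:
$U{\left(s,c \right)} = - \frac{c}{4}$
$- 59 U{\left(j{\left(-5 \right)},12 \right)} = - 59 \left(\left(- \frac{1}{4}\right) 12\right) = \left(-59\right) \left(-3\right) = 177$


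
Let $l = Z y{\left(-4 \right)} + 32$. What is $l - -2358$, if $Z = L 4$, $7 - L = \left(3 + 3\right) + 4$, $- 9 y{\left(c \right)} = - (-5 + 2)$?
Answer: $2394$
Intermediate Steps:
$y{\left(c \right)} = - \frac{1}{3}$ ($y{\left(c \right)} = - \frac{\left(-1\right) \left(-5 + 2\right)}{9} = - \frac{\left(-1\right) \left(-3\right)}{9} = \left(- \frac{1}{9}\right) 3 = - \frac{1}{3}$)
$L = -3$ ($L = 7 - \left(\left(3 + 3\right) + 4\right) = 7 - \left(6 + 4\right) = 7 - 10 = -3$)
$Z = -12$ ($Z = \left(-3\right) 4 = -12$)
$l = 36$ ($l = \left(-12\right) \left(- \frac{1}{3}\right) + 32 = 4 + 32 = 36$)
$l - -2358 = 36 - -2358 = 36 + 2358 = 2394$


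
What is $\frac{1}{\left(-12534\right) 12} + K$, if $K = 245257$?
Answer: $\frac{36888614855}{150408} \approx 2.4526 \cdot 10^{5}$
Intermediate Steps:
$\frac{1}{\left(-12534\right) 12} + K = \frac{1}{\left(-12534\right) 12} + 245257 = \frac{1}{-150408} + 245257 = - \frac{1}{150408} + 245257 = \frac{36888614855}{150408}$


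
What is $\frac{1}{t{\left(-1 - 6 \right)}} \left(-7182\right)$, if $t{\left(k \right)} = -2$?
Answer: $3591$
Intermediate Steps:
$\frac{1}{t{\left(-1 - 6 \right)}} \left(-7182\right) = \frac{1}{-2} \left(-7182\right) = \left(- \frac{1}{2}\right) \left(-7182\right) = 3591$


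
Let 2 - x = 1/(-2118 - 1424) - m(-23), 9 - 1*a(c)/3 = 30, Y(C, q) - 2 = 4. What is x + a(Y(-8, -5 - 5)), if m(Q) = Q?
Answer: -297527/3542 ≈ -84.000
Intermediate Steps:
Y(C, q) = 6 (Y(C, q) = 2 + 4 = 6)
a(c) = -63 (a(c) = 27 - 3*30 = 27 - 90 = -63)
x = -74381/3542 (x = 2 - (1/(-2118 - 1424) - 1*(-23)) = 2 - (1/(-3542) + 23) = 2 - (-1/3542 + 23) = 2 - 1*81465/3542 = 2 - 81465/3542 = -74381/3542 ≈ -21.000)
x + a(Y(-8, -5 - 5)) = -74381/3542 - 63 = -297527/3542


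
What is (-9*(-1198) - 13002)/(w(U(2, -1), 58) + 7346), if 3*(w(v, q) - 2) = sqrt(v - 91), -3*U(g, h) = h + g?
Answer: -220219560/728907041 + 3330*I*sqrt(822)/728907041 ≈ -0.30212 + 0.00013098*I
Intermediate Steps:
U(g, h) = -g/3 - h/3 (U(g, h) = -(h + g)/3 = -(g + h)/3 = -g/3 - h/3)
w(v, q) = 2 + sqrt(-91 + v)/3 (w(v, q) = 2 + sqrt(v - 91)/3 = 2 + sqrt(-91 + v)/3)
(-9*(-1198) - 13002)/(w(U(2, -1), 58) + 7346) = (-9*(-1198) - 13002)/((2 + sqrt(-91 + (-1/3*2 - 1/3*(-1)))/3) + 7346) = (10782 - 13002)/((2 + sqrt(-91 + (-2/3 + 1/3))/3) + 7346) = -2220/((2 + sqrt(-91 - 1/3)/3) + 7346) = -2220/((2 + sqrt(-274/3)/3) + 7346) = -2220/((2 + (I*sqrt(822)/3)/3) + 7346) = -2220/((2 + I*sqrt(822)/9) + 7346) = -2220/(7348 + I*sqrt(822)/9)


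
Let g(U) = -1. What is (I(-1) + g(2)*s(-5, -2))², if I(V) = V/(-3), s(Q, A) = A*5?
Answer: 961/9 ≈ 106.78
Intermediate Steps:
s(Q, A) = 5*A
I(V) = -V/3 (I(V) = V*(-⅓) = -V/3)
(I(-1) + g(2)*s(-5, -2))² = (-⅓*(-1) - 5*(-2))² = (⅓ - 1*(-10))² = (⅓ + 10)² = (31/3)² = 961/9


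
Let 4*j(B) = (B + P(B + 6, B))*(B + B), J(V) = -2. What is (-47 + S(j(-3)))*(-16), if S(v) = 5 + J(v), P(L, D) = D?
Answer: 704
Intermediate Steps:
j(B) = B² (j(B) = ((B + B)*(B + B))/4 = ((2*B)*(2*B))/4 = (4*B²)/4 = B²)
S(v) = 3 (S(v) = 5 - 2 = 3)
(-47 + S(j(-3)))*(-16) = (-47 + 3)*(-16) = -44*(-16) = 704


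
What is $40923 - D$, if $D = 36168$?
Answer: $4755$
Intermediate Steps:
$40923 - D = 40923 - 36168 = 4755$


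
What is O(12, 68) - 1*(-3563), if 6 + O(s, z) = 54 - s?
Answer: 3599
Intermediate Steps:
O(s, z) = 48 - s (O(s, z) = -6 + (54 - s) = 48 - s)
O(12, 68) - 1*(-3563) = (48 - 1*12) - 1*(-3563) = (48 - 12) + 3563 = 36 + 3563 = 3599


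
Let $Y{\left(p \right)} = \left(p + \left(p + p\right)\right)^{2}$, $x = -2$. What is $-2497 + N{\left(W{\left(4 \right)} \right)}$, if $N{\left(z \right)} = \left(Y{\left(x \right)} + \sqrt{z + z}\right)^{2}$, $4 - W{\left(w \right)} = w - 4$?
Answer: $-1193 + 144 \sqrt{2} \approx -989.35$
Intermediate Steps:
$Y{\left(p \right)} = 9 p^{2}$ ($Y{\left(p \right)} = \left(p + 2 p\right)^{2} = \left(3 p\right)^{2} = 9 p^{2}$)
$W{\left(w \right)} = 8 - w$ ($W{\left(w \right)} = 4 - \left(w - 4\right) = 4 - \left(-4 + w\right) = 8 - w$)
$N{\left(z \right)} = \left(36 + \sqrt{2} \sqrt{z}\right)^{2}$ ($N{\left(z \right)} = \left(9 \left(-2\right)^{2} + \sqrt{z + z}\right)^{2} = \left(9 \cdot 4 + \sqrt{2 z}\right)^{2} = \left(36 + \sqrt{2} \sqrt{z}\right)^{2}$)
$-2497 + N{\left(W{\left(4 \right)} \right)} = -2497 + \left(36 + \sqrt{2} \sqrt{8 - 4}\right)^{2} = -2497 + \left(36 + \sqrt{2} \sqrt{4}\right)^{2} = -2497 + \left(36 + \sqrt{2} \cdot 2\right)^{2} = -2497 + \left(36 + 2 \sqrt{2}\right)^{2}$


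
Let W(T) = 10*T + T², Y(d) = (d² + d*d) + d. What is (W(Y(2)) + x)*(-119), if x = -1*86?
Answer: -13566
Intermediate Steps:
x = -86
Y(d) = d + 2*d² (Y(d) = (d² + d²) + d = 2*d² + d = d + 2*d²)
W(T) = T² + 10*T
(W(Y(2)) + x)*(-119) = ((2*(1 + 2*2))*(10 + 2*(1 + 2*2)) - 86)*(-119) = ((2*(1 + 4))*(10 + 2*(1 + 4)) - 86)*(-119) = ((2*5)*(10 + 2*5) - 86)*(-119) = (10*(10 + 10) - 86)*(-119) = (10*20 - 86)*(-119) = (200 - 86)*(-119) = 114*(-119) = -13566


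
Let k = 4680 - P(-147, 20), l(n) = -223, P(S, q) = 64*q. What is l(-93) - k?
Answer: -3623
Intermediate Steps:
k = 3400 (k = 4680 - 64*20 = 4680 - 1*1280 = 4680 - 1280 = 3400)
l(-93) - k = -223 - 1*3400 = -223 - 3400 = -3623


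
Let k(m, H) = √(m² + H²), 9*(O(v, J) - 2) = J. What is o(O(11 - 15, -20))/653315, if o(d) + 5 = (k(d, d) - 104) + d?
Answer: -983/5879835 + 2*√2/5879835 ≈ -0.00016670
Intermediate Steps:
O(v, J) = 2 + J/9
k(m, H) = √(H² + m²)
o(d) = -109 + d + √2*√(d²) (o(d) = -5 + ((√(d² + d²) - 104) + d) = -5 + ((√(2*d²) - 104) + d) = -5 + ((√2*√(d²) - 104) + d) = -5 + ((-104 + √2*√(d²)) + d) = -5 + (-104 + d + √2*√(d²)) = -109 + d + √2*√(d²))
o(O(11 - 15, -20))/653315 = (-109 + (2 + (⅑)*(-20)) + √2*√((2 + (⅑)*(-20))²))/653315 = (-109 + (2 - 20/9) + √2*√((2 - 20/9)²))*(1/653315) = (-109 - 2/9 + √2*√((-2/9)²))*(1/653315) = (-109 - 2/9 + √2*√(4/81))*(1/653315) = (-109 - 2/9 + √2*(2/9))*(1/653315) = (-109 - 2/9 + 2*√2/9)*(1/653315) = (-983/9 + 2*√2/9)*(1/653315) = -983/5879835 + 2*√2/5879835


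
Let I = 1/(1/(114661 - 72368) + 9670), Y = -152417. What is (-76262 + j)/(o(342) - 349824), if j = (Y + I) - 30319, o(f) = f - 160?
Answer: 105923269560085/142994246404662 ≈ 0.74075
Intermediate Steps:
o(f) = -160 + f
I = 42293/408973311 (I = 1/(1/42293 + 9670) = 1/(408973311/42293) = 42293/408973311 ≈ 0.00010341)
j = -74734146916603/408973311 (j = (-152417 + 42293/408973311) - 30319 = -62334485100394/408973311 - 30319 = -74734146916603/408973311 ≈ -1.8274e+5)
(-76262 + j)/(o(342) - 349824) = (-76262 - 74734146916603/408973311)/((-160 + 342) - 349824) = -105923269560085/(408973311*(182 - 349824)) = -105923269560085/408973311/(-349642) = -105923269560085/408973311*(-1/349642) = 105923269560085/142994246404662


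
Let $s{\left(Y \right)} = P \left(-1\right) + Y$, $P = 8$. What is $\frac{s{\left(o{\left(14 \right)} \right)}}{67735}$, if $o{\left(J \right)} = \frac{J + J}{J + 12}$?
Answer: $- \frac{18}{176111} \approx -0.00010221$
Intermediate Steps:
$o{\left(J \right)} = \frac{2 J}{12 + J}$
$s{\left(Y \right)} = -8 + Y$ ($s{\left(Y \right)} = 8 \left(-1\right) + Y = -8 + Y$)
$\frac{s{\left(o{\left(14 \right)} \right)}}{67735} = \frac{-8 + 2 \cdot 14 \frac{1}{12 + 14}}{67735} = \left(-8 + 2 \cdot 14 \cdot \frac{1}{26}\right) \frac{1}{67735} = \left(-8 + \frac{14}{13}\right) \frac{1}{67735} = \left(- \frac{90}{13}\right) \frac{1}{67735} = - \frac{18}{176111}$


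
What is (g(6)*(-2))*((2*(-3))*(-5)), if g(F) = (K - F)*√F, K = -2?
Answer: 480*√6 ≈ 1175.8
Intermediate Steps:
g(F) = √F*(-2 - F) (g(F) = (-2 - F)*√F = √F*(-2 - F))
(g(6)*(-2))*((2*(-3))*(-5)) = ((√6*(-2 - 1*6))*(-2))*((2*(-3))*(-5)) = ((√6*(-2 - 6))*(-2))*(-6*(-5)) = ((√6*(-8))*(-2))*30 = (-8*√6*(-2))*30 = (16*√6)*30 = 480*√6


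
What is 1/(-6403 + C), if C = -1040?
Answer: -1/7443 ≈ -0.00013435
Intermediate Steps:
1/(-6403 + C) = 1/(-6403 - 1040) = 1/(-7443) = -1/7443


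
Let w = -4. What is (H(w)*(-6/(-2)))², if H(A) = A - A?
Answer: 0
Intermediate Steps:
H(A) = 0
(H(w)*(-6/(-2)))² = (0*(-6/(-2)))² = (0*(-6*(-½)))² = (0*3)² = 0² = 0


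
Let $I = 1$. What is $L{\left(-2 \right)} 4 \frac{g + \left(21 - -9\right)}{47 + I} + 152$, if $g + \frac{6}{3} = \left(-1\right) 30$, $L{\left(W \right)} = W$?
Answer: $\frac{457}{3} \approx 152.33$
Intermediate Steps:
$g = -32$ ($g = -2 - 30 = -32$)
$L{\left(-2 \right)} 4 \frac{g + \left(21 - -9\right)}{47 + I} + 152 = \left(-2\right) 4 \frac{-32 + \left(21 - -9\right)}{47 + 1} + 152 = - 8 \frac{-32 + \left(21 + 9\right)}{48} + 152 = - 8 \left(-32 + 30\right) \frac{1}{48} + 152 = - 8 \left(\left(-2\right) \frac{1}{48}\right) + 152 = \left(-8\right) \left(- \frac{1}{24}\right) + 152 = \frac{1}{3} + 152 = \frac{457}{3}$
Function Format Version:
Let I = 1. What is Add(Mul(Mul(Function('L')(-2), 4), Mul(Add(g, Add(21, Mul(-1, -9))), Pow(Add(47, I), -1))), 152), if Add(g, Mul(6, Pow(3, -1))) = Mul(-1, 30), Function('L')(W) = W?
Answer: Rational(457, 3) ≈ 152.33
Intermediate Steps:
g = -32 (g = Add(-2, Mul(-1, 30)) = Add(-2, -30) = -32)
Add(Mul(Mul(Function('L')(-2), 4), Mul(Add(g, Add(21, Mul(-1, -9))), Pow(Add(47, I), -1))), 152) = Add(Mul(Mul(-2, 4), Mul(Add(-32, Add(21, Mul(-1, -9))), Pow(Add(47, 1), -1))), 152) = Add(Mul(-8, Mul(Add(-32, Add(21, 9)), Pow(48, -1))), 152) = Add(Mul(-8, Mul(Add(-32, 30), Rational(1, 48))), 152) = Add(Mul(-8, Mul(-2, Rational(1, 48))), 152) = Add(Mul(-8, Rational(-1, 24)), 152) = Add(Rational(1, 3), 152) = Rational(457, 3)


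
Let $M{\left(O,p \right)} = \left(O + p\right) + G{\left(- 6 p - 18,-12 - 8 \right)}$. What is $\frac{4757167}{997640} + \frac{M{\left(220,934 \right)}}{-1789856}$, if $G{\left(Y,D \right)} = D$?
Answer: $\frac{532094535887}{111601996240} \approx 4.7678$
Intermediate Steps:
$M{\left(O,p \right)} = -20 + O + p$ ($M{\left(O,p \right)} = \left(O + p\right) - 20 = -20 + O + p$)
$\frac{4757167}{997640} + \frac{M{\left(220,934 \right)}}{-1789856} = \frac{4757167}{997640} + \frac{-20 + 220 + 934}{-1789856} = 4757167 \cdot \frac{1}{997640} + 1134 \left(- \frac{1}{1789856}\right) = \frac{4757167}{997640} - \frac{567}{894928} = \frac{532094535887}{111601996240}$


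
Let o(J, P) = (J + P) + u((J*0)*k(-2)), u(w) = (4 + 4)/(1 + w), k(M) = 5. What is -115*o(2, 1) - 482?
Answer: -1747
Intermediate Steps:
u(w) = 8/(1 + w)
o(J, P) = 8 + J + P (o(J, P) = (J + P) + 8/(1 + (J*0)*5) = (J + P) + 8/(1 + 0*5) = (J + P) + 8/(1 + 0) = (J + P) + 8/1 = (J + P) + 8*1 = (J + P) + 8 = 8 + J + P)
-115*o(2, 1) - 482 = -115*(8 + 2 + 1) - 482 = -115*11 - 482 = -1265 - 482 = -1747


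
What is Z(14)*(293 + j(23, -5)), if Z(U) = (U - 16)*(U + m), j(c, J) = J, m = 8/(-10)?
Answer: -38016/5 ≈ -7603.2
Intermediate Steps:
m = -⅘ (m = 8*(-⅒) = -⅘ ≈ -0.80000)
Z(U) = (-16 + U)*(-⅘ + U) (Z(U) = (U - 16)*(U - ⅘) = (-16 + U)*(-⅘ + U))
Z(14)*(293 + j(23, -5)) = (64/5 + 14² - 84/5*14)*(293 - 5) = (64/5 + 196 - 1176/5)*288 = -132/5*288 = -38016/5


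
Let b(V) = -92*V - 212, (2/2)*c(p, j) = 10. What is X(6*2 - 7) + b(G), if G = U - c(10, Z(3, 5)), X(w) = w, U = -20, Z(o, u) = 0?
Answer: 2553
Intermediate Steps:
c(p, j) = 10
G = -30 (G = -20 - 1*10 = -20 - 10 = -30)
b(V) = -212 - 92*V
X(6*2 - 7) + b(G) = (6*2 - 7) + (-212 - 92*(-30)) = (12 - 7) + (-212 + 2760) = 5 + 2548 = 2553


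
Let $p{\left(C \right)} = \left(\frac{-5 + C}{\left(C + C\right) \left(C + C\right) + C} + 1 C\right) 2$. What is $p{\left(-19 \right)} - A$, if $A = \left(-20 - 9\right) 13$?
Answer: $\frac{161009}{475} \approx 338.97$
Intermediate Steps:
$A = -377$ ($A = \left(-29\right) 13 = -377$)
$p{\left(C \right)} = 2 C + \frac{2 \left(-5 + C\right)}{C + 4 C^{2}}$ ($p{\left(C \right)} = \left(\frac{-5 + C}{2 C 2 C + C} + C\right) 2 = \left(\frac{-5 + C}{4 C^{2} + C} + C\right) 2 = \left(\frac{-5 + C}{C + 4 C^{2}} + C\right) 2 = \left(C + \frac{-5 + C}{C + 4 C^{2}}\right) 2 = 2 C + \frac{2 \left(-5 + C\right)}{C + 4 C^{2}}$)
$p{\left(-19 \right)} - A = \frac{2 \left(-5 - 19 + \left(-19\right)^{2} + 4 \left(-19\right)^{3}\right)}{\left(-19\right) \left(1 + 4 \left(-19\right)\right)} - -377 = 2 \left(- \frac{1}{19}\right) \frac{1}{1 - 76} \left(-5 - 19 + 361 + 4 \left(-6859\right)\right) + 377 = 2 \left(- \frac{1}{19}\right) \frac{1}{-75} \left(-5 - 19 + 361 - 27436\right) + 377 = 2 \left(- \frac{1}{19}\right) \left(- \frac{1}{75}\right) \left(-27099\right) + 377 = - \frac{18066}{475} + 377 = \frac{161009}{475}$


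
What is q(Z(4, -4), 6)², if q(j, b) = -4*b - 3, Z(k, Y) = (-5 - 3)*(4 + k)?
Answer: 729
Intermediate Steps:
Z(k, Y) = -32 - 8*k (Z(k, Y) = -8*(4 + k) = -32 - 8*k)
q(j, b) = -3 - 4*b
q(Z(4, -4), 6)² = (-3 - 4*6)² = (-3 - 24)² = (-27)² = 729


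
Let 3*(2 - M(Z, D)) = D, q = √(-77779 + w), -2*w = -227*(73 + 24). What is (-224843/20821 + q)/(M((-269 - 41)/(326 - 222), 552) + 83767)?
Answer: -224843/1740323285 + I*√267078/167170 ≈ -0.0001292 + 0.0030914*I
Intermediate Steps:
w = 22019/2 (w = -(-227)*(73 + 24)/2 = -(-227)*97/2 = -½*(-22019) = 22019/2 ≈ 11010.)
q = I*√267078/2 (q = √(-77779 + 22019/2) = √(-133539/2) = I*√267078/2 ≈ 258.4*I)
M(Z, D) = 2 - D/3
(-224843/20821 + q)/(M((-269 - 41)/(326 - 222), 552) + 83767) = (-224843/20821 + I*√267078/2)/((2 - ⅓*552) + 83767) = (-224843*1/20821 + I*√267078/2)/((2 - 184) + 83767) = (-224843/20821 + I*√267078/2)/(-182 + 83767) = (-224843/20821 + I*√267078/2)/83585 = (-224843/20821 + I*√267078/2)*(1/83585) = -224843/1740323285 + I*√267078/167170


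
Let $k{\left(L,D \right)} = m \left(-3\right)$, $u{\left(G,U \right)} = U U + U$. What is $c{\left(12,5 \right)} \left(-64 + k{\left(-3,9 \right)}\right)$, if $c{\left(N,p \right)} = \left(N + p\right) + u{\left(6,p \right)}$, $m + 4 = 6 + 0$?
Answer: $-3290$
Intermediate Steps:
$u{\left(G,U \right)} = U + U^{2}$ ($u{\left(G,U \right)} = U^{2} + U = U + U^{2}$)
$m = 2$ ($m = -4 + \left(6 + 0\right) = -4 + 6 = 2$)
$c{\left(N,p \right)} = N + p + p \left(1 + p\right)$ ($c{\left(N,p \right)} = \left(N + p\right) + p \left(1 + p\right) = N + p + p \left(1 + p\right)$)
$k{\left(L,D \right)} = -6$ ($k{\left(L,D \right)} = 2 \left(-3\right) = -6$)
$c{\left(12,5 \right)} \left(-64 + k{\left(-3,9 \right)}\right) = \left(12 + 5 + 5 \left(1 + 5\right)\right) \left(-64 - 6\right) = \left(12 + 5 + 5 \cdot 6\right) \left(-70\right) = \left(12 + 5 + 30\right) \left(-70\right) = 47 \left(-70\right) = -3290$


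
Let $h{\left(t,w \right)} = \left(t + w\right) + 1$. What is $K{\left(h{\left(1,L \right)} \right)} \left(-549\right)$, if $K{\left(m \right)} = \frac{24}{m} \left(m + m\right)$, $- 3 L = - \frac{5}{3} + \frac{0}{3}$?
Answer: $-26352$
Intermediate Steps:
$L = \frac{5}{9}$ ($L = - \frac{- \frac{5}{3} + \frac{0}{3}}{3} = - \frac{\left(-5\right) \frac{1}{3} + 0 \cdot \frac{1}{3}}{3} = - \frac{- \frac{5}{3} + 0}{3} = \left(- \frac{1}{3}\right) \left(- \frac{5}{3}\right) = \frac{5}{9} \approx 0.55556$)
$h{\left(t,w \right)} = 1 + t + w$
$K{\left(m \right)} = 48$ ($K{\left(m \right)} = \frac{24}{m} 2 m = 48$)
$K{\left(h{\left(1,L \right)} \right)} \left(-549\right) = 48 \left(-549\right) = -26352$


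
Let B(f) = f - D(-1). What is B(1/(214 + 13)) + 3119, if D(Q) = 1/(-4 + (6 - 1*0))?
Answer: 1415801/454 ≈ 3118.5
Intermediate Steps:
D(Q) = ½ (D(Q) = 1/(-4 + (6 + 0)) = 1/(-4 + 6) = 1/2 = ½)
B(f) = -½ + f (B(f) = f - 1*½ = f - ½ = -½ + f)
B(1/(214 + 13)) + 3119 = (-½ + 1/(214 + 13)) + 3119 = (-½ + 1/227) + 3119 = -225/454 + 3119 = 1415801/454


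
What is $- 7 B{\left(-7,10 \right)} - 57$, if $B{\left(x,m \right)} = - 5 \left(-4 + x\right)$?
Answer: $-442$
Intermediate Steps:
$B{\left(x,m \right)} = 20 - 5 x$
$- 7 B{\left(-7,10 \right)} - 57 = - 7 \left(20 - -35\right) - 57 = - 7 \left(20 + 35\right) - 57 = \left(-7\right) 55 - 57 = -385 - 57 = -442$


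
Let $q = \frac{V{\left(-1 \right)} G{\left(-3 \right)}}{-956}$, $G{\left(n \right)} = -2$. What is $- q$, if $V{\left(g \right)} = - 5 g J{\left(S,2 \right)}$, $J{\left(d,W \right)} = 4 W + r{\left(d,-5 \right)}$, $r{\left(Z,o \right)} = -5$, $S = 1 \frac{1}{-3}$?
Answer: $- \frac{15}{478} \approx -0.031381$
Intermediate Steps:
$S = - \frac{1}{3}$ ($S = 1 \left(- \frac{1}{3}\right) = - \frac{1}{3} \approx -0.33333$)
$J{\left(d,W \right)} = -5 + 4 W$ ($J{\left(d,W \right)} = 4 W - 5 = -5 + 4 W$)
$V{\left(g \right)} = - 15 g$ ($V{\left(g \right)} = - 5 g \left(-5 + 4 \cdot 2\right) = - 5 g \left(-5 + 8\right) = - 5 g 3 = - 15 g$)
$q = \frac{15}{478}$ ($q = \frac{\left(-15\right) \left(-1\right) \left(-2\right)}{-956} = 15 \left(-2\right) \left(- \frac{1}{956}\right) = \left(-30\right) \left(- \frac{1}{956}\right) = \frac{15}{478} \approx 0.031381$)
$- q = \left(-1\right) \frac{15}{478} = - \frac{15}{478}$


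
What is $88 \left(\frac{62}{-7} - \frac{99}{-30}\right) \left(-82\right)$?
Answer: $\frac{1403512}{35} \approx 40100.0$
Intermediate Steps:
$88 \left(\frac{62}{-7} - \frac{99}{-30}\right) \left(-82\right) = 88 \left(62 \left(- \frac{1}{7}\right) - - \frac{33}{10}\right) \left(-82\right) = 88 \left(- \frac{62}{7} + \frac{33}{10}\right) \left(-82\right) = 88 \left(- \frac{389}{70}\right) \left(-82\right) = \left(- \frac{17116}{35}\right) \left(-82\right) = \frac{1403512}{35}$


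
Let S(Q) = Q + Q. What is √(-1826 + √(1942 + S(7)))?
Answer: √(-1826 + 2*√489) ≈ 42.211*I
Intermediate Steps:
S(Q) = 2*Q
√(-1826 + √(1942 + S(7))) = √(-1826 + √(1942 + 2*7)) = √(-1826 + √(1942 + 14)) = √(-1826 + √1956) = √(-1826 + 2*√489)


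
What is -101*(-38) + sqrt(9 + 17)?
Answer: 3838 + sqrt(26) ≈ 3843.1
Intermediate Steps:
-101*(-38) + sqrt(9 + 17) = 3838 + sqrt(26)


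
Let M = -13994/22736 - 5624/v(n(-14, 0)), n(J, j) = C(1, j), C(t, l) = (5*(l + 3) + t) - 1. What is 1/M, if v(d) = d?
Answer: -170520/64038587 ≈ -0.0026628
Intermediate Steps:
C(t, l) = 14 + t + 5*l (C(t, l) = (5*(3 + l) + t) - 1 = ((15 + 5*l) + t) - 1 = (15 + t + 5*l) - 1 = 14 + t + 5*l)
n(J, j) = 15 + 5*j (n(J, j) = 14 + 1 + 5*j = 15 + 5*j)
M = -64038587/170520 (M = -13994/22736 - 5624/(15 + 5*0) = -13994*1/22736 - 5624/(15 + 0) = -6997/11368 - 5624/15 = -64038587/170520 ≈ -375.55)
1/M = 1/(-64038587/170520) = -170520/64038587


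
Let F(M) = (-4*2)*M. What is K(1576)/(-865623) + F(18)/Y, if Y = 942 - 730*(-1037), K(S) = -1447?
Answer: 60756677/41006292756 ≈ 0.0014816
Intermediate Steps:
Y = 757952 (Y = 942 + 757010 = 757952)
F(M) = -8*M
K(1576)/(-865623) + F(18)/Y = -1447/(-865623) - 8*18/757952 = -1447*(-1/865623) - 144*1/757952 = 1447/865623 - 9/47372 = 60756677/41006292756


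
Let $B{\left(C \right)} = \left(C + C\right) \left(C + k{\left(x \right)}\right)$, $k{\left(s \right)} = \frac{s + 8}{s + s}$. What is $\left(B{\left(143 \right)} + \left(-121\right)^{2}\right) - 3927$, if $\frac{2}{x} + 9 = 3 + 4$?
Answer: $50611$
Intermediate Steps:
$x = -1$ ($x = \frac{2}{-9 + \left(3 + 4\right)} = \frac{2}{-9 + 7} = \frac{2}{-2} = 2 \left(- \frac{1}{2}\right) = -1$)
$k{\left(s \right)} = \frac{8 + s}{2 s}$
$B{\left(C \right)} = 2 C \left(- \frac{7}{2} + C\right)$ ($B{\left(C \right)} = \left(C + C\right) \left(C + \frac{8 - 1}{2 \left(-1\right)}\right) = 2 C \left(C + \frac{1}{2} \left(-1\right) 7\right) = 2 C \left(C - \frac{7}{2}\right) = 2 C \left(- \frac{7}{2} + C\right)$)
$\left(B{\left(143 \right)} + \left(-121\right)^{2}\right) - 3927 = \left(143 \left(-7 + 2 \cdot 143\right) + \left(-121\right)^{2}\right) - 3927 = \left(143 \left(-7 + 286\right) + 14641\right) - 3927 = \left(143 \cdot 279 + 14641\right) - 3927 = \left(39897 + 14641\right) - 3927 = 54538 - 3927 = 50611$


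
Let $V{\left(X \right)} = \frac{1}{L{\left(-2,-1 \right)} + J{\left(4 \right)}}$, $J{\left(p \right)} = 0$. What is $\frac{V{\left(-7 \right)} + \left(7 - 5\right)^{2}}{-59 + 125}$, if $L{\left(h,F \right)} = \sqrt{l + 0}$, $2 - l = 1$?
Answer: $\frac{5}{66} \approx 0.075758$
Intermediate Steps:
$l = 1$ ($l = 2 - 1 = 1$)
$L{\left(h,F \right)} = 1$ ($L{\left(h,F \right)} = \sqrt{1 + 0} = \sqrt{1} = 1$)
$V{\left(X \right)} = 1$ ($V{\left(X \right)} = \frac{1}{1 + 0} = 1^{-1} = 1$)
$\frac{V{\left(-7 \right)} + \left(7 - 5\right)^{2}}{-59 + 125} = \frac{1 + \left(7 - 5\right)^{2}}{-59 + 125} = \frac{1 + 2^{2}}{66} = \left(1 + 4\right) \frac{1}{66} = 5 \cdot \frac{1}{66} = \frac{5}{66}$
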